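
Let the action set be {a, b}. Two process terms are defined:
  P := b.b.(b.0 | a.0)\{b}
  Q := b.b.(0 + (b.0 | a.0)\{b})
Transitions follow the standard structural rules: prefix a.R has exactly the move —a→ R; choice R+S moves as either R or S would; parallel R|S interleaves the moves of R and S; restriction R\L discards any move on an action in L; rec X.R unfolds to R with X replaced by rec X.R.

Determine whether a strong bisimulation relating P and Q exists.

P's transition system — 4 states:
  u0 = b.b.(b.0 | a.0)\{b} has moves -b-> u1
  u1 = b.(b.0 | a.0)\{b} has moves -b-> u2
  u2 = (b.0 | a.0)\{b} has moves -a-> u3
  u3 = (b.0 | 0)\{b} has moves ∅
Q's transition system — 4 states:
  v0 = b.b.(0 + (b.0 | a.0)\{b}) has moves -b-> v1
  v1 = b.(0 + (b.0 | a.0)\{b}) has moves -b-> v2
  v2 = 0 + (b.0 | a.0)\{b} has moves -a-> v3
  v3 = (b.0 | 0)\{b} has moves ∅
Partition-refinement fixed point:
  B0 = {u0, v0}
  B1 = {u1, v1}
  B2 = {u2, v2}
  B3 = {u3, v3}
u0 ∈ B0, v0 ∈ B0 → same block

YES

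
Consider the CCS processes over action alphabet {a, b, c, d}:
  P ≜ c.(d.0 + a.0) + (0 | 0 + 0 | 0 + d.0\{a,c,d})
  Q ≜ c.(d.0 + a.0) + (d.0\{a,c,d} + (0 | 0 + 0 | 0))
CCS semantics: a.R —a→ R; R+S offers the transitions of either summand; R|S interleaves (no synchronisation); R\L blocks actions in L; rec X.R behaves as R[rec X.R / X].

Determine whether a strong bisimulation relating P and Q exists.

YES

Reachable graph of P (4 states):
  m0 = c.(d.0 + a.0) + (0 | 0 + 0 | 0 + d.0\{a,c,d}) :: —c→ m1, —d→ m2
  m1 = d.0 + a.0 :: —a→ m3, —d→ m3
  m2 = 0\{a,c,d} :: (no moves)
  m3 = 0 :: (no moves)
Reachable graph of Q (4 states):
  n0 = c.(d.0 + a.0) + (d.0\{a,c,d} + (0 | 0 + 0 | 0)) :: —c→ n1, —d→ n2
  n1 = d.0 + a.0 :: —a→ n3, —d→ n3
  n2 = 0\{a,c,d} :: (no moves)
  n3 = 0 :: (no moves)
Coarsest stable partition (strong bisimilarity classes):
  B0 = {m0, n0}
  B1 = {m2, m3, n2, n3}
  B2 = {m1, n1}
m0 ∈ B0, n0 ∈ B0 → same block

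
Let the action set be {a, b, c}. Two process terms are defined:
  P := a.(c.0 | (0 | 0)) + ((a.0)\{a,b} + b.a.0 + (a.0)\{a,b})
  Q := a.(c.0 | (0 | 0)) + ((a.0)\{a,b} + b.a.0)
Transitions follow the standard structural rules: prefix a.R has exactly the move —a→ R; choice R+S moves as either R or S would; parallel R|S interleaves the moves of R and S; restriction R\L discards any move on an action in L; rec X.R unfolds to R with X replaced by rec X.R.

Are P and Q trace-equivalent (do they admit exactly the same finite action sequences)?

P's transition system — 5 states:
  m0 = a.(c.0 | (0 | 0)) + ((a.0)\{a,b} + b.a.0 + (a.0)\{a,b}) → -a-> m1, -b-> m2
  m1 = c.0 | (0 | 0) → -c-> m3
  m2 = a.0 → -a-> m4
  m3 = 0 | (0 | 0) → (no moves)
  m4 = 0 → (no moves)
Q's transition system — 5 states:
  n0 = a.(c.0 | (0 | 0)) + ((a.0)\{a,b} + b.a.0) → -a-> n1, -b-> n2
  n1 = c.0 | (0 | 0) → -c-> n3
  n2 = a.0 → -a-> n4
  n3 = 0 | (0 | 0) → (no moves)
  n4 = 0 → (no moves)
Coarsest stable partition (strong bisimilarity classes):
  B0 = {m0, n0}
  B1 = {m1, n1}
  B2 = {m3, m4, n3, n4}
  B3 = {m2, n2}
m0 ∈ B0, n0 ∈ B0 → same block
Bisimilar ⇒ trace-equivalent.

trace-equivalent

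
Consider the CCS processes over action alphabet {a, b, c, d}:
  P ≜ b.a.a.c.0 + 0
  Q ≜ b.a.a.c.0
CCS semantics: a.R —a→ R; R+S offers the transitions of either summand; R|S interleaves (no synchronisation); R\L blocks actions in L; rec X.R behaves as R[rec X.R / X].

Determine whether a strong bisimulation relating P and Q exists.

P's transition system — 5 states:
  p0 = b.a.a.c.0 + 0 ⊢ —b→ p1
  p1 = a.a.c.0 ⊢ —a→ p2
  p2 = a.c.0 ⊢ —a→ p3
  p3 = c.0 ⊢ —c→ p4
  p4 = 0 ⊢ deadlocked
Q's transition system — 5 states:
  q0 = b.a.a.c.0 ⊢ —b→ q1
  q1 = a.a.c.0 ⊢ —a→ q2
  q2 = a.c.0 ⊢ —a→ q3
  q3 = c.0 ⊢ —c→ q4
  q4 = 0 ⊢ deadlocked
Bisimilarity quotient blocks:
  B0 = {p0, q0}
  B1 = {p1, q1}
  B2 = {p2, q2}
  B3 = {p3, q3}
  B4 = {p4, q4}
p0 ∈ B0, q0 ∈ B0 → same block

bisimilar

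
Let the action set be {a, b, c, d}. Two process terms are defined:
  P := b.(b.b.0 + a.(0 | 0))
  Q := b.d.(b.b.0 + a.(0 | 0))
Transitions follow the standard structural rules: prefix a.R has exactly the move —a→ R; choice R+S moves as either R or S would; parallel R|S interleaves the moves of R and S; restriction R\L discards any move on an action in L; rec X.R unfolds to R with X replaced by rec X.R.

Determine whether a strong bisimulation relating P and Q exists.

P ≁ Q

LTS(P): 5 reachable states
  u0 = b.(b.b.0 + a.(0 | 0)) :: -b-> u1
  u1 = b.b.0 + a.(0 | 0) :: -a-> u2, -b-> u3
  u2 = 0 | 0 :: deadlocked
  u3 = b.0 :: -b-> u4
  u4 = 0 :: deadlocked
LTS(Q): 6 reachable states
  v0 = b.d.(b.b.0 + a.(0 | 0)) :: -b-> v1
  v1 = d.(b.b.0 + a.(0 | 0)) :: -d-> v2
  v2 = b.b.0 + a.(0 | 0) :: -a-> v3, -b-> v4
  v3 = 0 | 0 :: deadlocked
  v4 = b.0 :: -b-> v5
  v5 = 0 :: deadlocked
Partition-refinement fixed point:
  B0 = {u0}
  B1 = {u1, v2}
  B2 = {u2, u4, v3, v5}
  B3 = {u3, v4}
  B4 = {v0}
  B5 = {v1}
u0 ∈ B0, v0 ∈ B4 → different blocks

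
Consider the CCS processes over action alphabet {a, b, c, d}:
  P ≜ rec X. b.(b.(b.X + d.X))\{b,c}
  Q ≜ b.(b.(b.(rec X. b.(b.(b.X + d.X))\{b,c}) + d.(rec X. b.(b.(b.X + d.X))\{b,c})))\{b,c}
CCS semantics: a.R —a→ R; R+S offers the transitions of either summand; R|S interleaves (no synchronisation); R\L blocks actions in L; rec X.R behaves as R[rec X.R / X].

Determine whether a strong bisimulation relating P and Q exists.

YES

Reachable graph of P (2 states):
  s0 = rec X. b.(b.(b.X + d.X))\{b,c} ⊢ =b=> s1
  s1 = (b.(b.(rec X. b.(b.(b.X + d.X))\{b,c}) + d.(rec X. b.(b.(b.X + d.X))\{b,c})))\{b,c} ⊢ stopped
Reachable graph of Q (2 states):
  t0 = b.(b.(b.(rec X. b.(b.(b.X + d.X))\{b,c}) + d.(rec X. b.(b.(b.X + d.X))\{b,c})))\{b,c} ⊢ =b=> t1
  t1 = (b.(b.(rec X. b.(b.(b.X + d.X))\{b,c}) + d.(rec X. b.(b.(b.X + d.X))\{b,c})))\{b,c} ⊢ stopped
Coarsest stable partition (strong bisimilarity classes):
  B0 = {s0, t0}
  B1 = {s1, t1}
s0 ∈ B0, t0 ∈ B0 → same block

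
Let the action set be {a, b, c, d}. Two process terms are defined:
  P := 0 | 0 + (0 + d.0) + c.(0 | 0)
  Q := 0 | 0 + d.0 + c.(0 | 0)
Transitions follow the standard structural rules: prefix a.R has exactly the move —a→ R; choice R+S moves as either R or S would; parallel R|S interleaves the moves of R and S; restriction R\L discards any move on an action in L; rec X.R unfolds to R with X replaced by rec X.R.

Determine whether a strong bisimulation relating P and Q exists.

YES

P's transition system — 3 states:
  s0 = 0 | 0 + (0 + d.0) + c.(0 | 0) ⊢ ··c··> s1, ··d··> s2
  s1 = 0 | 0 ⊢ stopped
  s2 = 0 ⊢ stopped
Q's transition system — 3 states:
  t0 = 0 | 0 + d.0 + c.(0 | 0) ⊢ ··c··> t1, ··d··> t2
  t1 = 0 | 0 ⊢ stopped
  t2 = 0 ⊢ stopped
Coarsest stable partition (strong bisimilarity classes):
  B0 = {s0, t0}
  B1 = {s1, s2, t1, t2}
s0 ∈ B0, t0 ∈ B0 → same block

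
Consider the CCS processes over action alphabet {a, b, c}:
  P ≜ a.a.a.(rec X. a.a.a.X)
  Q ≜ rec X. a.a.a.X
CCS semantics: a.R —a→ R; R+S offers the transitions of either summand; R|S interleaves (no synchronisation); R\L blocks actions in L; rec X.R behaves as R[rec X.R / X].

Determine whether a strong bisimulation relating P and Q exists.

YES

Reachable graph of P (4 states):
  m0 = a.a.a.(rec X. a.a.a.X) ⊢ —a→ m1
  m1 = a.a.(rec X. a.a.a.X) ⊢ —a→ m2
  m2 = a.(rec X. a.a.a.X) ⊢ —a→ m3
  m3 = rec X. a.a.a.X ⊢ —a→ m1
Reachable graph of Q (3 states):
  n0 = rec X. a.a.a.X ⊢ —a→ n1
  n1 = a.a.(rec X. a.a.a.X) ⊢ —a→ n2
  n2 = a.(rec X. a.a.a.X) ⊢ —a→ n0
Coarsest stable partition (strong bisimilarity classes):
  B0 = {m0, m1, m2, m3, n0, n1, n2}
m0 ∈ B0, n0 ∈ B0 → same block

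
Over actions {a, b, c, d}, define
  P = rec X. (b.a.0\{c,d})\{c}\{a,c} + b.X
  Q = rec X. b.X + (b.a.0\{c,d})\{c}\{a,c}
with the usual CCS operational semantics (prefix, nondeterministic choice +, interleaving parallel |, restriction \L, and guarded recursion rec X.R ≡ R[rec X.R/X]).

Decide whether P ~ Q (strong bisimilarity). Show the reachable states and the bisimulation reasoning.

P's transition system — 2 states:
  u0 = rec X. (b.a.0\{c,d})\{c}\{a,c} + b.X ⊢ —b→ u0, —b→ u1
  u1 = (a.0\{c,d})\{c}\{a,c} ⊢ stopped
Q's transition system — 2 states:
  v0 = rec X. b.X + (b.a.0\{c,d})\{c}\{a,c} ⊢ —b→ v0, —b→ v1
  v1 = (a.0\{c,d})\{c}\{a,c} ⊢ stopped
Bisimilarity quotient blocks:
  B0 = {u0, v0}
  B1 = {u1, v1}
u0 ∈ B0, v0 ∈ B0 → same block

YES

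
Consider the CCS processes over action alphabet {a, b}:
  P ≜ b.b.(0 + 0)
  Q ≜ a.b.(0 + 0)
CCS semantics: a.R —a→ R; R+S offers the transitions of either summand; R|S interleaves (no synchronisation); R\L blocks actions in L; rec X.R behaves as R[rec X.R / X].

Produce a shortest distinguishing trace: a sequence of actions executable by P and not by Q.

b

Reachable graph of P (3 states):
  s0 = b.b.(0 + 0) :: -b-> s1
  s1 = b.(0 + 0) :: -b-> s2
  s2 = 0 + 0 :: ∅
Reachable graph of Q (3 states):
  t0 = a.b.(0 + 0) :: -a-> t1
  t1 = b.(0 + 0) :: -b-> t2
  t2 = 0 + 0 :: ∅
Run σ = ⟨b⟩ on P: start {s0}
  step 1 (b): {s1}
  P completes σ.
Run σ = ⟨b⟩ on Q: start {t0}
  step 1 (b): ∅  — Q cannot continue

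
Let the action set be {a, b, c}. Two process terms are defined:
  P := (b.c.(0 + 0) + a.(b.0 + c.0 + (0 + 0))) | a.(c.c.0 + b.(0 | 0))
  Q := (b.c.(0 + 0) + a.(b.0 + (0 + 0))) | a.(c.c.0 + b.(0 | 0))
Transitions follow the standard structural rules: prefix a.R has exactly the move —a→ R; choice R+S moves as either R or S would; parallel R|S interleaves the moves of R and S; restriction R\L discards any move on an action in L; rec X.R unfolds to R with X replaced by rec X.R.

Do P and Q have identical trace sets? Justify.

trace-distinct — witness ⟨aaccc⟩

LTS(P): 25 reachable states
  m0 = (b.c.(0 + 0) + a.(b.0 + c.0 + (0 + 0))) | a.(c.c.0 + b.(0 | 0)) has moves =a=> m1, =a=> m2, =b=> m3
  m1 = (b.0 + c.0 + (0 + 0)) | a.(c.c.0 + b.(0 | 0)) has moves =a=> m4, =b=> m5, =c=> m5
  m2 = (b.c.(0 + 0) + a.(b.0 + c.0 + (0 + 0))) | (c.c.0 + b.(0 | 0)) has moves =a=> m4, =b=> m6, =b=> m7, =c=> m8
  m3 = c.(0 + 0) | a.(c.c.0 + b.(0 | 0)) has moves =a=> m7, =c=> m9
  m4 = (b.0 + c.0 + (0 + 0)) | (c.c.0 + b.(0 | 0)) has moves =b=> m10, =b=> m11, =c=> m11, =c=> m12
  m5 = 0 | a.(c.c.0 + b.(0 | 0)) has moves =a=> m11
  m6 = (b.c.(0 + 0) + a.(b.0 + c.0 + (0 + 0))) | (0 | 0) has moves =a=> m10, =b=> m13
  m7 = c.(0 + 0) | (c.c.0 + b.(0 | 0)) has moves =b=> m13, =c=> m14, =c=> m15
  m8 = (b.c.(0 + 0) + a.(b.0 + c.0 + (0 + 0))) | c.0 has moves =a=> m12, =b=> m15, =c=> m16
  m9 = (0 + 0) | a.(c.c.0 + b.(0 | 0)) has moves =a=> m14
  m10 = (b.0 + c.0 + (0 + 0)) | (0 | 0) has moves =b=> m17, =c=> m17
  m11 = 0 | (c.c.0 + b.(0 | 0)) has moves =b=> m17, =c=> m18
  m12 = (b.0 + c.0 + (0 + 0)) | c.0 has moves =b=> m18, =c=> m18, =c=> m19
  m13 = c.(0 + 0) | (0 | 0) has moves =c=> m20
  m14 = (0 + 0) | (c.c.0 + b.(0 | 0)) has moves =b=> m20, =c=> m21
  m15 = c.(0 + 0) | c.0 has moves =c=> m21, =c=> m22
  m16 = (b.c.(0 + 0) + a.(b.0 + c.0 + (0 + 0))) | 0 has moves =a=> m19, =b=> m22
  m17 = 0 | (0 | 0) has moves stopped
  m18 = 0 | c.0 has moves =c=> m23
  m19 = (b.0 + c.0 + (0 + 0)) | 0 has moves =b=> m23, =c=> m23
  m20 = (0 + 0) | (0 | 0) has moves stopped
  m21 = (0 + 0) | c.0 has moves =c=> m24
  m22 = c.(0 + 0) | 0 has moves =c=> m24
  m23 = 0 | 0 has moves stopped
  m24 = (0 + 0) | 0 has moves stopped
LTS(Q): 25 reachable states
  n0 = (b.c.(0 + 0) + a.(b.0 + (0 + 0))) | a.(c.c.0 + b.(0 | 0)) has moves =a=> n1, =a=> n2, =b=> n3
  n1 = (b.0 + (0 + 0)) | a.(c.c.0 + b.(0 | 0)) has moves =a=> n4, =b=> n5
  n2 = (b.c.(0 + 0) + a.(b.0 + (0 + 0))) | (c.c.0 + b.(0 | 0)) has moves =a=> n4, =b=> n6, =b=> n7, =c=> n8
  n3 = c.(0 + 0) | a.(c.c.0 + b.(0 | 0)) has moves =a=> n7, =c=> n9
  n4 = (b.0 + (0 + 0)) | (c.c.0 + b.(0 | 0)) has moves =b=> n10, =b=> n11, =c=> n12
  n5 = 0 | a.(c.c.0 + b.(0 | 0)) has moves =a=> n11
  n6 = (b.c.(0 + 0) + a.(b.0 + (0 + 0))) | (0 | 0) has moves =a=> n10, =b=> n13
  n7 = c.(0 + 0) | (c.c.0 + b.(0 | 0)) has moves =b=> n13, =c=> n14, =c=> n15
  n8 = (b.c.(0 + 0) + a.(b.0 + (0 + 0))) | c.0 has moves =a=> n12, =b=> n15, =c=> n16
  n9 = (0 + 0) | a.(c.c.0 + b.(0 | 0)) has moves =a=> n14
  n10 = (b.0 + (0 + 0)) | (0 | 0) has moves =b=> n17
  n11 = 0 | (c.c.0 + b.(0 | 0)) has moves =b=> n17, =c=> n18
  n12 = (b.0 + (0 + 0)) | c.0 has moves =b=> n18, =c=> n19
  n13 = c.(0 + 0) | (0 | 0) has moves =c=> n20
  n14 = (0 + 0) | (c.c.0 + b.(0 | 0)) has moves =b=> n20, =c=> n21
  n15 = c.(0 + 0) | c.0 has moves =c=> n21, =c=> n22
  n16 = (b.c.(0 + 0) + a.(b.0 + (0 + 0))) | 0 has moves =a=> n19, =b=> n22
  n17 = 0 | (0 | 0) has moves stopped
  n18 = 0 | c.0 has moves =c=> n23
  n19 = (b.0 + (0 + 0)) | 0 has moves =b=> n23
  n20 = (0 + 0) | (0 | 0) has moves stopped
  n21 = (0 + 0) | c.0 has moves =c=> n24
  n22 = c.(0 + 0) | 0 has moves =c=> n24
  n23 = 0 | 0 has moves stopped
  n24 = (0 + 0) | 0 has moves stopped
Run σ = ⟨aaccc⟩ on P: start {m0}
  step 1 (a): {m1, m2}
  step 2 (a): {m4}
  step 3 (c): {m11, m12}
  step 4 (c): {m18, m19}
  step 5 (c): {m23}
  P completes σ.
Run σ = ⟨aaccc⟩ on Q: start {n0}
  step 1 (a): {n1, n2}
  step 2 (a): {n4}
  step 3 (c): {n12}
  step 4 (c): {n19}
  step 5 (c): no successor for Q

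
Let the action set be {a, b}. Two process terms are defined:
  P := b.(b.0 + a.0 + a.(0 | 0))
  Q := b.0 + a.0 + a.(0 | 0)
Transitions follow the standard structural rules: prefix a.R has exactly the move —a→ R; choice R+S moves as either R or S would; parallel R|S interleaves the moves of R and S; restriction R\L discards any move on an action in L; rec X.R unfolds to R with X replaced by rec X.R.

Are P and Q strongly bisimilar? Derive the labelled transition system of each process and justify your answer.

Reachable graph of P (4 states):
  m0 = b.(b.0 + a.0 + a.(0 | 0)) → --b--▸ m1
  m1 = b.0 + a.0 + a.(0 | 0) → --a--▸ m2, --a--▸ m3, --b--▸ m2
  m2 = 0 → (no moves)
  m3 = 0 | 0 → (no moves)
Reachable graph of Q (3 states):
  n0 = b.0 + a.0 + a.(0 | 0) → --a--▸ n1, --a--▸ n2, --b--▸ n1
  n1 = 0 → (no moves)
  n2 = 0 | 0 → (no moves)
Bisimilarity quotient blocks:
  B0 = {m0}
  B1 = {m1, n0}
  B2 = {m2, m3, n1, n2}
m0 ∈ B0, n0 ∈ B1 → different blocks

P ≁ Q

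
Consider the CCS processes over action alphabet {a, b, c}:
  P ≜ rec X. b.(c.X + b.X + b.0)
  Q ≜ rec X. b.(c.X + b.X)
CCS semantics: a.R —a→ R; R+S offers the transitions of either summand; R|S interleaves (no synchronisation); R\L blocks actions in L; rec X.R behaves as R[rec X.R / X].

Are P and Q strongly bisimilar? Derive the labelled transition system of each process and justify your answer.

P ≁ Q

P's transition system — 3 states:
  m0 = rec X. b.(c.X + b.X + b.0) :: --b--▸ m1
  m1 = c.(rec X. b.(c.X + b.X + b.0)) + b.(rec X. b.(c.X + b.X + b.0)) + b.0 :: --b--▸ m0, --b--▸ m2, --c--▸ m0
  m2 = 0 :: ∅
Q's transition system — 2 states:
  n0 = rec X. b.(c.X + b.X) :: --b--▸ n1
  n1 = c.(rec X. b.(c.X + b.X)) + b.(rec X. b.(c.X + b.X)) :: --b--▸ n0, --c--▸ n0
Bisimilarity quotient blocks:
  B0 = {m0}
  B1 = {m1}
  B2 = {m2}
  B3 = {n0}
  B4 = {n1}
m0 ∈ B0, n0 ∈ B3 → different blocks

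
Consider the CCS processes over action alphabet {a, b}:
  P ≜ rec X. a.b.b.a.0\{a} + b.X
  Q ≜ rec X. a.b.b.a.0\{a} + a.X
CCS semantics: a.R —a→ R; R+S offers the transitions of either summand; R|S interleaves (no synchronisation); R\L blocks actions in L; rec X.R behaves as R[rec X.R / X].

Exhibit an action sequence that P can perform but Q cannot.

b

P's transition system — 5 states:
  p0 = rec X. a.b.b.a.0\{a} + b.X has moves -a-> p1, -b-> p0
  p1 = b.b.a.0\{a} has moves -b-> p2
  p2 = b.a.0\{a} has moves -b-> p3
  p3 = a.0\{a} has moves -a-> p4
  p4 = 0\{a} has moves ∅
Q's transition system — 5 states:
  q0 = rec X. a.b.b.a.0\{a} + a.X has moves -a-> q0, -a-> q1
  q1 = b.b.a.0\{a} has moves -b-> q2
  q2 = b.a.0\{a} has moves -b-> q3
  q3 = a.0\{a} has moves -a-> q4
  q4 = 0\{a} has moves ∅
Executing b from P (initial set {p0}):
  after b @ step 1: {p0}
  P completes σ.
Executing b from Q (initial set {q0}):
  after b @ step 1: ∅ (Q stuck)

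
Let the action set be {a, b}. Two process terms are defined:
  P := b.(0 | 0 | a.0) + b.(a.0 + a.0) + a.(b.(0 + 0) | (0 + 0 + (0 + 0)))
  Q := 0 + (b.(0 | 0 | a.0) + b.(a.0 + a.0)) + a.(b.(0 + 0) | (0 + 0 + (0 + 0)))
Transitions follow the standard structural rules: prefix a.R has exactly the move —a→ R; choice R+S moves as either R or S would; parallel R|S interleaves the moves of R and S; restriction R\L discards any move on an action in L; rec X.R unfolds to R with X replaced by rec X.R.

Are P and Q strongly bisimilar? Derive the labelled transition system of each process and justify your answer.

P ~ Q

P's transition system — 7 states:
  u0 = b.(0 | 0 | a.0) + b.(a.0 + a.0) + a.(b.(0 + 0) | (0 + 0 + (0 + 0))) | —a→ u1, —b→ u2, —b→ u3
  u1 = b.(0 + 0) | (0 + 0 + (0 + 0)) | —b→ u4
  u2 = 0 | 0 | a.0 | —a→ u5
  u3 = a.0 + a.0 | —a→ u6
  u4 = (0 + 0) | (0 + 0 + (0 + 0)) | stopped
  u5 = 0 | 0 | 0 | stopped
  u6 = 0 | stopped
Q's transition system — 7 states:
  v0 = 0 + (b.(0 | 0 | a.0) + b.(a.0 + a.0)) + a.(b.(0 + 0) | (0 + 0 + (0 + 0))) | —a→ v1, —b→ v2, —b→ v3
  v1 = b.(0 + 0) | (0 + 0 + (0 + 0)) | —b→ v4
  v2 = 0 | 0 | a.0 | —a→ v5
  v3 = a.0 + a.0 | —a→ v6
  v4 = (0 + 0) | (0 + 0 + (0 + 0)) | stopped
  v5 = 0 | 0 | 0 | stopped
  v6 = 0 | stopped
Coarsest stable partition (strong bisimilarity classes):
  B0 = {u0, v0}
  B1 = {u2, u3, v2, v3}
  B2 = {u4, u5, u6, v4, v5, v6}
  B3 = {u1, v1}
u0 ∈ B0, v0 ∈ B0 → same block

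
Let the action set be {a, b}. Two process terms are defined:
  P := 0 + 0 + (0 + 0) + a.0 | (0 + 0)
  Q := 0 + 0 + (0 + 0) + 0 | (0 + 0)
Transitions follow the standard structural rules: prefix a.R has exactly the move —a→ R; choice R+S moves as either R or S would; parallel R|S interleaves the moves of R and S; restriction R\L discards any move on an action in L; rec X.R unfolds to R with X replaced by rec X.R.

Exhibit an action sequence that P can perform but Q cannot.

Reachable graph of P (2 states):
  m0 = 0 + 0 + (0 + 0) + a.0 | (0 + 0) → ··a··> m1
  m1 = 0 | (0 + 0) → ∅
Reachable graph of Q (1 states):
  n0 = 0 + 0 + (0 + 0) + 0 | (0 + 0) → ∅
Run σ = ⟨a⟩ on P: start {m0}
  after a @ step 1: {m1}
  P completes σ.
Run σ = ⟨a⟩ on Q: start {n0}
  after a @ step 1: no successor for Q

a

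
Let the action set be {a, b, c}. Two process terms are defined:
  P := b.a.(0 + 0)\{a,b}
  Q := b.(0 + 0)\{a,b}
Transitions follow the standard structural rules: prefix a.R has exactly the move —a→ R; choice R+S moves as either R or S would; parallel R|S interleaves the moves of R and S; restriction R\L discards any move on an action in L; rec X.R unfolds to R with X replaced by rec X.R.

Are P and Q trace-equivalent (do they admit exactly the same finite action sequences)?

LTS(P): 3 reachable states
  p0 = b.a.(0 + 0)\{a,b} has moves —b→ p1
  p1 = a.(0 + 0)\{a,b} has moves —a→ p2
  p2 = (0 + 0)\{a,b} has moves ∅
LTS(Q): 2 reachable states
  q0 = b.(0 + 0)\{a,b} has moves —b→ q1
  q1 = (0 + 0)\{a,b} has moves ∅
Trace ⟨ba⟩ through P, begin at {p0}:
  step 1 (b): {p1}
  step 2 (a): {p2}
  P completes σ.
Trace ⟨ba⟩ through Q, begin at {q0}:
  step 1 (b): {q1}
  step 2 (a): ∅  — Q cannot continue

NO — witness ⟨ba⟩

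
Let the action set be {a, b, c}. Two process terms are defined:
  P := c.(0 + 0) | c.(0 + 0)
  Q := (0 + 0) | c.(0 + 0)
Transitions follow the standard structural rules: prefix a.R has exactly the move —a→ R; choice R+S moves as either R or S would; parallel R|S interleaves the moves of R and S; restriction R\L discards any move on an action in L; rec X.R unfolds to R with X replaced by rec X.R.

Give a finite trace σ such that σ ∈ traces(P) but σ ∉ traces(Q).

Reachable graph of P (4 states):
  p0 = c.(0 + 0) | c.(0 + 0) has moves —c→ p1, —c→ p2
  p1 = (0 + 0) | c.(0 + 0) has moves —c→ p3
  p2 = c.(0 + 0) | (0 + 0) has moves —c→ p3
  p3 = (0 + 0) | (0 + 0) has moves ·
Reachable graph of Q (2 states):
  q0 = (0 + 0) | c.(0 + 0) has moves —c→ q1
  q1 = (0 + 0) | (0 + 0) has moves ·
Trace ⟨cc⟩ through P, begin at {p0}:
  after c @ step 1: {p1, p2}
  after c @ step 2: {p3}
  — P admits the full trace.
Trace ⟨cc⟩ through Q, begin at {q0}:
  after c @ step 1: {q1}
  after c @ step 2: ∅ (Q stuck)

cc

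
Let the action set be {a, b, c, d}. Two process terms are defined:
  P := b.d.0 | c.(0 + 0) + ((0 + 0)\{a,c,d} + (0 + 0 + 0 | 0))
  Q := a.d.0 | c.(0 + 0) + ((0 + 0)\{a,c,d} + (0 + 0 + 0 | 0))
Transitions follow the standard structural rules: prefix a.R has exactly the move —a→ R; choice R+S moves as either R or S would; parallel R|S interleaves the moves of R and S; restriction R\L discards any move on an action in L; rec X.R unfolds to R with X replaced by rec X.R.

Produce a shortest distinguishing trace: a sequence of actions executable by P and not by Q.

Reachable graph of P (6 states):
  p0 = b.d.0 | c.(0 + 0) + ((0 + 0)\{a,c,d} + (0 + 0 + 0 | 0)) → =b=> p1, =c=> p2
  p1 = d.0 | c.(0 + 0) → =c=> p3, =d=> p4
  p2 = b.d.0 | (0 + 0) → =b=> p3
  p3 = d.0 | (0 + 0) → =d=> p5
  p4 = 0 | c.(0 + 0) → =c=> p5
  p5 = 0 | (0 + 0) → ·
Reachable graph of Q (6 states):
  q0 = a.d.0 | c.(0 + 0) + ((0 + 0)\{a,c,d} + (0 + 0 + 0 | 0)) → =a=> q1, =c=> q2
  q1 = d.0 | c.(0 + 0) → =c=> q3, =d=> q4
  q2 = a.d.0 | (0 + 0) → =a=> q3
  q3 = d.0 | (0 + 0) → =d=> q5
  q4 = 0 | c.(0 + 0) → =c=> q5
  q5 = 0 | (0 + 0) → ·
Trace ⟨b⟩ through P, begin at {p0}:
  after b @ step 1: {p1}
  ✓ P
Trace ⟨b⟩ through Q, begin at {q0}:
  after b @ step 1: ∅  — Q cannot continue

b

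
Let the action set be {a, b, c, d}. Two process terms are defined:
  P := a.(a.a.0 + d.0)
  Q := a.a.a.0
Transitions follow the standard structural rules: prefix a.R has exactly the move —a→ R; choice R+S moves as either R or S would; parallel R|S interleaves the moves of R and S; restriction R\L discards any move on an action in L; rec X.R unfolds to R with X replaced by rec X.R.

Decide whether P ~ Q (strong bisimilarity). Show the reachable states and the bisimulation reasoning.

not bisimilar

LTS(P): 4 reachable states
  s0 = a.(a.a.0 + d.0) ⊢ --a--▸ s1
  s1 = a.a.0 + d.0 ⊢ --a--▸ s2, --d--▸ s3
  s2 = a.0 ⊢ --a--▸ s3
  s3 = 0 ⊢ deadlocked
LTS(Q): 4 reachable states
  t0 = a.a.a.0 ⊢ --a--▸ t1
  t1 = a.a.0 ⊢ --a--▸ t2
  t2 = a.0 ⊢ --a--▸ t3
  t3 = 0 ⊢ deadlocked
Bisimilarity quotient blocks:
  B0 = {s0}
  B1 = {s1}
  B2 = {s3, t3}
  B3 = {s2, t2}
  B4 = {t0}
  B5 = {t1}
s0 ∈ B0, t0 ∈ B4 → different blocks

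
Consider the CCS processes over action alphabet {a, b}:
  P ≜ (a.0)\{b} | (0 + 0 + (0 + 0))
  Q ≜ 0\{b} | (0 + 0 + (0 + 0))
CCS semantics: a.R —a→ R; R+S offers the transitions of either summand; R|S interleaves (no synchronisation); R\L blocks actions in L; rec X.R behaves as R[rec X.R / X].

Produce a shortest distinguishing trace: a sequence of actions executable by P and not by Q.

a

Reachable graph of P (2 states):
  p0 = (a.0)\{b} | (0 + 0 + (0 + 0)) :: -a-> p1
  p1 = 0\{b} | (0 + 0 + (0 + 0)) :: stopped
Reachable graph of Q (1 states):
  q0 = 0\{b} | (0 + 0 + (0 + 0)) :: stopped
Trace ⟨a⟩ through P, begin at {p0}:
  after a @ step 1: {p1}
  P completes σ.
Trace ⟨a⟩ through Q, begin at {q0}:
  after a @ step 1: no successor for Q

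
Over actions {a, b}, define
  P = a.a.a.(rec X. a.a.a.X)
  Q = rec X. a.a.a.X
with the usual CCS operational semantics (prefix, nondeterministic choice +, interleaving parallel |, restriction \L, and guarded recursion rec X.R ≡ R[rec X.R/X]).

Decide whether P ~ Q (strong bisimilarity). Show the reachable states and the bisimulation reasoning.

P ~ Q

P's transition system — 4 states:
  m0 = a.a.a.(rec X. a.a.a.X) | --a--▸ m1
  m1 = a.a.(rec X. a.a.a.X) | --a--▸ m2
  m2 = a.(rec X. a.a.a.X) | --a--▸ m3
  m3 = rec X. a.a.a.X | --a--▸ m1
Q's transition system — 3 states:
  n0 = rec X. a.a.a.X | --a--▸ n1
  n1 = a.a.(rec X. a.a.a.X) | --a--▸ n2
  n2 = a.(rec X. a.a.a.X) | --a--▸ n0
Partition-refinement fixed point:
  B0 = {m0, m1, m2, m3, n0, n1, n2}
m0 ∈ B0, n0 ∈ B0 → same block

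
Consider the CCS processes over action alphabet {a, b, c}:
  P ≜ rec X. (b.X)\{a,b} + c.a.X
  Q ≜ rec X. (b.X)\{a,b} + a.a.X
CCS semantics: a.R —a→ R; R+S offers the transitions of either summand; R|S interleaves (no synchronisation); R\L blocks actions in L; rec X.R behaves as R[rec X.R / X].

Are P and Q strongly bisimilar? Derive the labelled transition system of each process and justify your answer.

Reachable graph of P (2 states):
  m0 = rec X. (b.X)\{a,b} + c.a.X :: --c--▸ m1
  m1 = a.(rec X. (b.X)\{a,b} + c.a.X) :: --a--▸ m0
Reachable graph of Q (2 states):
  n0 = rec X. (b.X)\{a,b} + a.a.X :: --a--▸ n1
  n1 = a.(rec X. (b.X)\{a,b} + a.a.X) :: --a--▸ n0
Partition-refinement fixed point:
  B0 = {m0}
  B1 = {m1}
  B2 = {n0, n1}
m0 ∈ B0, n0 ∈ B2 → different blocks

P ≁ Q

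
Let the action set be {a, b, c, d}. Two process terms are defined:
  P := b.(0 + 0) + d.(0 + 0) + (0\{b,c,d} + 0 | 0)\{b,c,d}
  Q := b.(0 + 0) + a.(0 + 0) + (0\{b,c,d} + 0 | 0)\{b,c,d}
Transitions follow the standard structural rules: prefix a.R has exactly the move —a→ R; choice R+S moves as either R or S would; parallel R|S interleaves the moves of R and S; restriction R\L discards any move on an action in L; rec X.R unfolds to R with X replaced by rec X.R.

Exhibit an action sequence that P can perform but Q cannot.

d

Reachable graph of P (2 states):
  u0 = b.(0 + 0) + d.(0 + 0) + (0\{b,c,d} + 0 | 0)\{b,c,d} ⊢ =b=> u1, =d=> u1
  u1 = 0 + 0 ⊢ stopped
Reachable graph of Q (2 states):
  v0 = b.(0 + 0) + a.(0 + 0) + (0\{b,c,d} + 0 | 0)\{b,c,d} ⊢ =a=> v1, =b=> v1
  v1 = 0 + 0 ⊢ stopped
Trace ⟨d⟩ through P, begin at {u0}:
  [1] d ⇒ {u1}
  P completes σ.
Trace ⟨d⟩ through Q, begin at {v0}:
  [1] d ⇒ ∅ (Q stuck)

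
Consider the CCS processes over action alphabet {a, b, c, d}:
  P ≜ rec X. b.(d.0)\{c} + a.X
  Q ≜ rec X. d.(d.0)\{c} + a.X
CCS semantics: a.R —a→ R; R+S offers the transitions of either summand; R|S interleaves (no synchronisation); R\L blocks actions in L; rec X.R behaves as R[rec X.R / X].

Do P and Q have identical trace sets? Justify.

Reachable graph of P (3 states):
  s0 = rec X. b.(d.0)\{c} + a.X | -a-> s0, -b-> s1
  s1 = (d.0)\{c} | -d-> s2
  s2 = 0\{c} | ∅
Reachable graph of Q (3 states):
  t0 = rec X. d.(d.0)\{c} + a.X | -a-> t0, -d-> t1
  t1 = (d.0)\{c} | -d-> t2
  t2 = 0\{c} | ∅
Run σ = ⟨b⟩ on P: start {s0}
  [1] b ⇒ {s1}
  P completes σ.
Run σ = ⟨b⟩ on Q: start {t0}
  [1] b ⇒ ∅  — Q cannot continue

NO — witness ⟨b⟩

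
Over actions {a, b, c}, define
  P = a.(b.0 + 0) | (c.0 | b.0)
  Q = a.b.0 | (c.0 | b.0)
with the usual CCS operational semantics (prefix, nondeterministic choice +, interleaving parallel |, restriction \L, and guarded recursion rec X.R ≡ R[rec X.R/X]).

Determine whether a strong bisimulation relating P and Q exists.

LTS(P): 12 reachable states
  m0 = a.(b.0 + 0) | (c.0 | b.0) has moves --a--▸ m1, --b--▸ m2, --c--▸ m3
  m1 = (b.0 + 0) | (c.0 | b.0) has moves --b--▸ m4, --b--▸ m5, --c--▸ m6
  m2 = a.(b.0 + 0) | (c.0 | 0) has moves --a--▸ m4, --c--▸ m7
  m3 = a.(b.0 + 0) | (0 | b.0) has moves --a--▸ m6, --b--▸ m7
  m4 = (b.0 + 0) | (c.0 | 0) has moves --b--▸ m8, --c--▸ m9
  m5 = 0 | (c.0 | b.0) has moves --b--▸ m8, --c--▸ m10
  m6 = (b.0 + 0) | (0 | b.0) has moves --b--▸ m10, --b--▸ m9
  m7 = a.(b.0 + 0) | (0 | 0) has moves --a--▸ m9
  m8 = 0 | (c.0 | 0) has moves --c--▸ m11
  m9 = (b.0 + 0) | (0 | 0) has moves --b--▸ m11
  m10 = 0 | (0 | b.0) has moves --b--▸ m11
  m11 = 0 | (0 | 0) has moves (no moves)
LTS(Q): 12 reachable states
  n0 = a.b.0 | (c.0 | b.0) has moves --a--▸ n1, --b--▸ n2, --c--▸ n3
  n1 = b.0 | (c.0 | b.0) has moves --b--▸ n4, --b--▸ n5, --c--▸ n6
  n2 = a.b.0 | (c.0 | 0) has moves --a--▸ n5, --c--▸ n7
  n3 = a.b.0 | (0 | b.0) has moves --a--▸ n6, --b--▸ n7
  n4 = 0 | (c.0 | b.0) has moves --b--▸ n8, --c--▸ n9
  n5 = b.0 | (c.0 | 0) has moves --b--▸ n8, --c--▸ n10
  n6 = b.0 | (0 | b.0) has moves --b--▸ n10, --b--▸ n9
  n7 = a.b.0 | (0 | 0) has moves --a--▸ n10
  n8 = 0 | (c.0 | 0) has moves --c--▸ n11
  n9 = 0 | (0 | b.0) has moves --b--▸ n11
  n10 = b.0 | (0 | 0) has moves --b--▸ n11
  n11 = 0 | (0 | 0) has moves (no moves)
Bisimilarity quotient blocks:
  B0 = {m0, n0}
  B1 = {m3, n3}
  B2 = {m7, n7}
  B3 = {m10, m9, n10, n9}
  B4 = {m11, n11}
  B5 = {m6, n6}
  B6 = {m1, n1}
  B7 = {m4, m5, n4, n5}
  B8 = {m8, n8}
  B9 = {m2, n2}
m0 ∈ B0, n0 ∈ B0 → same block

YES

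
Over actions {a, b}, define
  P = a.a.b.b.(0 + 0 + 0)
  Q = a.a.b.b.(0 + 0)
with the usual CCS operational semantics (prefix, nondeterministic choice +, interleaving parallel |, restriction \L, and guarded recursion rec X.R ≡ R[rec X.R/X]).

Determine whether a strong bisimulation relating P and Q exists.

YES

Reachable graph of P (5 states):
  p0 = a.a.b.b.(0 + 0 + 0) → -a-> p1
  p1 = a.b.b.(0 + 0 + 0) → -a-> p2
  p2 = b.b.(0 + 0 + 0) → -b-> p3
  p3 = b.(0 + 0 + 0) → -b-> p4
  p4 = 0 + 0 + 0 → ∅
Reachable graph of Q (5 states):
  q0 = a.a.b.b.(0 + 0) → -a-> q1
  q1 = a.b.b.(0 + 0) → -a-> q2
  q2 = b.b.(0 + 0) → -b-> q3
  q3 = b.(0 + 0) → -b-> q4
  q4 = 0 + 0 → ∅
Coarsest stable partition (strong bisimilarity classes):
  B0 = {p0, q0}
  B1 = {p1, q1}
  B2 = {p2, q2}
  B3 = {p3, q3}
  B4 = {p4, q4}
p0 ∈ B0, q0 ∈ B0 → same block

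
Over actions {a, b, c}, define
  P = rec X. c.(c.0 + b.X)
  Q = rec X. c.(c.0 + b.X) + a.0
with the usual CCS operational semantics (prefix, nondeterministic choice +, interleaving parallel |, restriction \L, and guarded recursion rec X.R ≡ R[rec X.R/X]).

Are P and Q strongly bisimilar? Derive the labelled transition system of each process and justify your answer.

NO

LTS(P): 3 reachable states
  s0 = rec X. c.(c.0 + b.X) → --c--▸ s1
  s1 = c.0 + b.(rec X. c.(c.0 + b.X)) → --b--▸ s0, --c--▸ s2
  s2 = 0 → ·
LTS(Q): 3 reachable states
  t0 = rec X. c.(c.0 + b.X) + a.0 → --a--▸ t1, --c--▸ t2
  t1 = 0 → ·
  t2 = c.0 + b.(rec X. c.(c.0 + b.X) + a.0) → --b--▸ t0, --c--▸ t1
Coarsest stable partition (strong bisimilarity classes):
  B0 = {s0}
  B1 = {s1}
  B2 = {s2, t1}
  B3 = {t0}
  B4 = {t2}
s0 ∈ B0, t0 ∈ B3 → different blocks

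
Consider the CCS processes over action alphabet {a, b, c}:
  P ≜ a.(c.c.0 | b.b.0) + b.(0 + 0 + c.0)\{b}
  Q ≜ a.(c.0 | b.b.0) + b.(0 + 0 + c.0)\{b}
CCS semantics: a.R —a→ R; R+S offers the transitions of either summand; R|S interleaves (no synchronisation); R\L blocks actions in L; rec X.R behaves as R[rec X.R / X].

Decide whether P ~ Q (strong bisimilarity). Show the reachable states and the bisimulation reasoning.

NO

Reachable graph of P (12 states):
  s0 = a.(c.c.0 | b.b.0) + b.(0 + 0 + c.0)\{b} ⊢ -a-> s1, -b-> s2
  s1 = c.c.0 | b.b.0 ⊢ -b-> s3, -c-> s4
  s2 = (0 + 0 + c.0)\{b} ⊢ -c-> s5
  s3 = c.c.0 | b.0 ⊢ -b-> s6, -c-> s7
  s4 = c.0 | b.b.0 ⊢ -b-> s7, -c-> s8
  s5 = 0\{b} ⊢ stopped
  s6 = c.c.0 | 0 ⊢ -c-> s9
  s7 = c.0 | b.0 ⊢ -b-> s9, -c-> s10
  s8 = 0 | b.b.0 ⊢ -b-> s10
  s9 = c.0 | 0 ⊢ -c-> s11
  s10 = 0 | b.0 ⊢ -b-> s11
  s11 = 0 | 0 ⊢ stopped
Reachable graph of Q (9 states):
  t0 = a.(c.0 | b.b.0) + b.(0 + 0 + c.0)\{b} ⊢ -a-> t1, -b-> t2
  t1 = c.0 | b.b.0 ⊢ -b-> t3, -c-> t4
  t2 = (0 + 0 + c.0)\{b} ⊢ -c-> t5
  t3 = c.0 | b.0 ⊢ -b-> t6, -c-> t7
  t4 = 0 | b.b.0 ⊢ -b-> t7
  t5 = 0\{b} ⊢ stopped
  t6 = c.0 | 0 ⊢ -c-> t8
  t7 = 0 | b.0 ⊢ -b-> t8
  t8 = 0 | 0 ⊢ stopped
Coarsest stable partition (strong bisimilarity classes):
  B0 = {s0}
  B1 = {s1}
  B2 = {s4, t1}
  B3 = {s8, t4}
  B4 = {s10, t7}
  B5 = {s11, s5, t5, t8}
  B6 = {s7, t3}
  B7 = {s2, s9, t2, t6}
  B8 = {s3}
  B9 = {s6}
  B10 = {t0}
s0 ∈ B0, t0 ∈ B10 → different blocks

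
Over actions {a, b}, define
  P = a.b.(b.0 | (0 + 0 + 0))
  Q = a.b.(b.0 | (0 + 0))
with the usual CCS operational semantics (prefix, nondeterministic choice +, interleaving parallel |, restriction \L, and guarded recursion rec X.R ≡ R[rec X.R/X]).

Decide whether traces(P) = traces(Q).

LTS(P): 4 reachable states
  u0 = a.b.(b.0 | (0 + 0 + 0)) has moves -a-> u1
  u1 = b.(b.0 | (0 + 0 + 0)) has moves -b-> u2
  u2 = b.0 | (0 + 0 + 0) has moves -b-> u3
  u3 = 0 | (0 + 0 + 0) has moves ∅
LTS(Q): 4 reachable states
  v0 = a.b.(b.0 | (0 + 0)) has moves -a-> v1
  v1 = b.(b.0 | (0 + 0)) has moves -b-> v2
  v2 = b.0 | (0 + 0) has moves -b-> v3
  v3 = 0 | (0 + 0) has moves ∅
Bisimilarity quotient blocks:
  B0 = {u0, v0}
  B1 = {u1, v1}
  B2 = {u2, v2}
  B3 = {u3, v3}
u0 ∈ B0, v0 ∈ B0 → same block
Bisimilar ⇒ trace-equivalent.

trace-equivalent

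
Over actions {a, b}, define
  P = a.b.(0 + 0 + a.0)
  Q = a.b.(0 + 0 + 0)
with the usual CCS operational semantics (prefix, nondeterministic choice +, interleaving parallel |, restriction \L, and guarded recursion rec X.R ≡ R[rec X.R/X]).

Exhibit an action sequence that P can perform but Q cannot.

aba

LTS(P): 4 reachable states
  u0 = a.b.(0 + 0 + a.0) | =a=> u1
  u1 = b.(0 + 0 + a.0) | =b=> u2
  u2 = 0 + 0 + a.0 | =a=> u3
  u3 = 0 | ∅
LTS(Q): 3 reachable states
  v0 = a.b.(0 + 0 + 0) | =a=> v1
  v1 = b.(0 + 0 + 0) | =b=> v2
  v2 = 0 + 0 + 0 | ∅
Run σ = ⟨aba⟩ on P: start {u0}
  after a @ step 1: {u1}
  after b @ step 2: {u2}
  after a @ step 3: {u3}
  ✓ P
Run σ = ⟨aba⟩ on Q: start {v0}
  after a @ step 1: {v1}
  after b @ step 2: {v2}
  after a @ step 3: ∅ (Q stuck)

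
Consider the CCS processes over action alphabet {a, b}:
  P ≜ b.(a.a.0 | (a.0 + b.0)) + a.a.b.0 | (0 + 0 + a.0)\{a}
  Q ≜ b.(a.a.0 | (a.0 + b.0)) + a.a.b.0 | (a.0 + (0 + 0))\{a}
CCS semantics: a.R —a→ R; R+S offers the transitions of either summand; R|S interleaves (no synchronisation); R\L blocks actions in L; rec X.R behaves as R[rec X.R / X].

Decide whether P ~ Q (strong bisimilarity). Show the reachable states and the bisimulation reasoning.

P's transition system — 10 states:
  m0 = b.(a.a.0 | (a.0 + b.0)) + a.a.b.0 | (0 + 0 + a.0)\{a} ⊢ ··a··> m1, ··b··> m2
  m1 = a.b.0 | (0 + 0 + a.0)\{a} ⊢ ··a··> m3
  m2 = a.a.0 | (a.0 + b.0) ⊢ ··a··> m4, ··a··> m5, ··b··> m5
  m3 = b.0 | (0 + 0 + a.0)\{a} ⊢ ··b··> m6
  m4 = a.0 | (a.0 + b.0) ⊢ ··a··> m7, ··a··> m8, ··b··> m8
  m5 = a.a.0 | 0 ⊢ ··a··> m8
  m6 = 0 | (0 + 0 + a.0)\{a} ⊢ ∅
  m7 = 0 | (a.0 + b.0) ⊢ ··a··> m9, ··b··> m9
  m8 = a.0 | 0 ⊢ ··a··> m9
  m9 = 0 | 0 ⊢ ∅
Q's transition system — 10 states:
  n0 = b.(a.a.0 | (a.0 + b.0)) + a.a.b.0 | (a.0 + (0 + 0))\{a} ⊢ ··a··> n1, ··b··> n2
  n1 = a.b.0 | (a.0 + (0 + 0))\{a} ⊢ ··a··> n3
  n2 = a.a.0 | (a.0 + b.0) ⊢ ··a··> n4, ··a··> n5, ··b··> n5
  n3 = b.0 | (a.0 + (0 + 0))\{a} ⊢ ··b··> n6
  n4 = a.0 | (a.0 + b.0) ⊢ ··a··> n7, ··a··> n8, ··b··> n8
  n5 = a.a.0 | 0 ⊢ ··a··> n8
  n6 = 0 | (a.0 + (0 + 0))\{a} ⊢ ∅
  n7 = 0 | (a.0 + b.0) ⊢ ··a··> n9, ··b··> n9
  n8 = a.0 | 0 ⊢ ··a··> n9
  n9 = 0 | 0 ⊢ ∅
Partition-refinement fixed point:
  B0 = {m0, n0}
  B1 = {m2, n2}
  B2 = {m4, n4}
  B3 = {m7, n7}
  B4 = {m6, m9, n6, n9}
  B5 = {m8, n8}
  B6 = {m5, n5}
  B7 = {m1, n1}
  B8 = {m3, n3}
m0 ∈ B0, n0 ∈ B0 → same block

P ~ Q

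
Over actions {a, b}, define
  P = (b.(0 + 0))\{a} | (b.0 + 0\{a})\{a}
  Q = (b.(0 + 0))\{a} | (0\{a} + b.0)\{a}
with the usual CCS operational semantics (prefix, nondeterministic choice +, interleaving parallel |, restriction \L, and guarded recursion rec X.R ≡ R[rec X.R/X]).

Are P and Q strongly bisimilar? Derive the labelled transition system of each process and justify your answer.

LTS(P): 4 reachable states
  s0 = (b.(0 + 0))\{a} | (b.0 + 0\{a})\{a} | --b--▸ s1, --b--▸ s2
  s1 = (0 + 0)\{a} | (b.0 + 0\{a})\{a} | --b--▸ s3
  s2 = (b.(0 + 0))\{a} | 0\{a} | --b--▸ s3
  s3 = (0 + 0)\{a} | 0\{a} | ∅
LTS(Q): 4 reachable states
  t0 = (b.(0 + 0))\{a} | (0\{a} + b.0)\{a} | --b--▸ t1, --b--▸ t2
  t1 = (0 + 0)\{a} | (0\{a} + b.0)\{a} | --b--▸ t3
  t2 = (b.(0 + 0))\{a} | 0\{a} | --b--▸ t3
  t3 = (0 + 0)\{a} | 0\{a} | ∅
Partition-refinement fixed point:
  B0 = {s0, t0}
  B1 = {s1, s2, t1, t2}
  B2 = {s3, t3}
s0 ∈ B0, t0 ∈ B0 → same block

P ~ Q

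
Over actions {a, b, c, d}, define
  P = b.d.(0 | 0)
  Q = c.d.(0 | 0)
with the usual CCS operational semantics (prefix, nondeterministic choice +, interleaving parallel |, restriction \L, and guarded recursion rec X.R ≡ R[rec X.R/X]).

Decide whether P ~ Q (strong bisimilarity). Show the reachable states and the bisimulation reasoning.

NO

LTS(P): 3 reachable states
  p0 = b.d.(0 | 0) → =b=> p1
  p1 = d.(0 | 0) → =d=> p2
  p2 = 0 | 0 → ·
LTS(Q): 3 reachable states
  q0 = c.d.(0 | 0) → =c=> q1
  q1 = d.(0 | 0) → =d=> q2
  q2 = 0 | 0 → ·
Partition-refinement fixed point:
  B0 = {p0}
  B1 = {p1, q1}
  B2 = {p2, q2}
  B3 = {q0}
p0 ∈ B0, q0 ∈ B3 → different blocks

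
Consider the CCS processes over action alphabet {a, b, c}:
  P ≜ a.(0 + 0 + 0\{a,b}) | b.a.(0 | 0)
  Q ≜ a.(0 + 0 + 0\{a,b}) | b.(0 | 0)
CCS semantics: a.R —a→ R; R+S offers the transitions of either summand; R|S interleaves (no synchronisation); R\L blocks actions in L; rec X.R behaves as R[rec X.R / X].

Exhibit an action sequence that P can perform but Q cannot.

aba

LTS(P): 6 reachable states
  m0 = a.(0 + 0 + 0\{a,b}) | b.a.(0 | 0) | —a→ m1, —b→ m2
  m1 = (0 + 0 + 0\{a,b}) | b.a.(0 | 0) | —b→ m3
  m2 = a.(0 + 0 + 0\{a,b}) | a.(0 | 0) | —a→ m3, —a→ m4
  m3 = (0 + 0 + 0\{a,b}) | a.(0 | 0) | —a→ m5
  m4 = a.(0 + 0 + 0\{a,b}) | (0 | 0) | —a→ m5
  m5 = (0 + 0 + 0\{a,b}) | (0 | 0) | stopped
LTS(Q): 4 reachable states
  n0 = a.(0 + 0 + 0\{a,b}) | b.(0 | 0) | —a→ n1, —b→ n2
  n1 = (0 + 0 + 0\{a,b}) | b.(0 | 0) | —b→ n3
  n2 = a.(0 + 0 + 0\{a,b}) | (0 | 0) | —a→ n3
  n3 = (0 + 0 + 0\{a,b}) | (0 | 0) | stopped
Run σ = ⟨aba⟩ on P: start {m0}
  after a @ step 1: {m1}
  after b @ step 2: {m3}
  after a @ step 3: {m5}
  — P admits the full trace.
Run σ = ⟨aba⟩ on Q: start {n0}
  after a @ step 1: {n1}
  after b @ step 2: {n3}
  after a @ step 3: no successor for Q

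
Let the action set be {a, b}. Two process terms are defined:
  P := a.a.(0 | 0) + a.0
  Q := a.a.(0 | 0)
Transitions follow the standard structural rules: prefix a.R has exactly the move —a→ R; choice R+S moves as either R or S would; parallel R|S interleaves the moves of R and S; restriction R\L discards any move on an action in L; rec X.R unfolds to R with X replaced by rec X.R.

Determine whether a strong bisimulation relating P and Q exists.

not bisimilar

Reachable graph of P (4 states):
  m0 = a.a.(0 | 0) + a.0 :: -a-> m1, -a-> m2
  m1 = 0 :: (no moves)
  m2 = a.(0 | 0) :: -a-> m3
  m3 = 0 | 0 :: (no moves)
Reachable graph of Q (3 states):
  n0 = a.a.(0 | 0) :: -a-> n1
  n1 = a.(0 | 0) :: -a-> n2
  n2 = 0 | 0 :: (no moves)
Partition-refinement fixed point:
  B0 = {m0}
  B1 = {m1, m3, n2}
  B2 = {m2, n1}
  B3 = {n0}
m0 ∈ B0, n0 ∈ B3 → different blocks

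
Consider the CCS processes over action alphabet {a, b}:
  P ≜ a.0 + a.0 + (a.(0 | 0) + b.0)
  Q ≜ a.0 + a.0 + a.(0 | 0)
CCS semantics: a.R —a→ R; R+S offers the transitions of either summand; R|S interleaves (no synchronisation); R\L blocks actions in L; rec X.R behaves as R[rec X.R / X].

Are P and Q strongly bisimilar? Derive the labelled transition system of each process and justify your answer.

NO

P's transition system — 3 states:
  p0 = a.0 + a.0 + (a.(0 | 0) + b.0) has moves ··a··> p1, ··a··> p2, ··b··> p1
  p1 = 0 has moves deadlocked
  p2 = 0 | 0 has moves deadlocked
Q's transition system — 3 states:
  q0 = a.0 + a.0 + a.(0 | 0) has moves ··a··> q1, ··a··> q2
  q1 = 0 has moves deadlocked
  q2 = 0 | 0 has moves deadlocked
Partition-refinement fixed point:
  B0 = {p0}
  B1 = {p1, p2, q1, q2}
  B2 = {q0}
p0 ∈ B0, q0 ∈ B2 → different blocks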